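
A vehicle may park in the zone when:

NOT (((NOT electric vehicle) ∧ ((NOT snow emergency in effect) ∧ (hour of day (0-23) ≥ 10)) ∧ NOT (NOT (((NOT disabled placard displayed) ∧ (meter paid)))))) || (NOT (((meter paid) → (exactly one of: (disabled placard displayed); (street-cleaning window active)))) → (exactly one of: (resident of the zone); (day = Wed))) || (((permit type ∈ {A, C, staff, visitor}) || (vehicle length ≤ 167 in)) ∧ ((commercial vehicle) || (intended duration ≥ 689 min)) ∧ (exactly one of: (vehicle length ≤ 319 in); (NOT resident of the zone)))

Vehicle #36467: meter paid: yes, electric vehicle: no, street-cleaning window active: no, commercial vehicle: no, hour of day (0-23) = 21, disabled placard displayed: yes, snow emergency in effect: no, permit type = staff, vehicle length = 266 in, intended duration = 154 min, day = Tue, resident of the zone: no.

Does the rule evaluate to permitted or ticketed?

Permitted

Atomic conditions:
  NOT electric vehicle: no → true
  NOT snow emergency in effect: no → true
  hour of day (0-23) ≥ 10: 21 ≥ 10 is true
  NOT disabled placard displayed: yes → false
  meter paid: yes → true
  disabled placard displayed: yes → true
  street-cleaning window active: no → false
  resident of the zone: no → false
  day = Wed: Tue == Wed is false
  permit type ∈ {A, C, staff, visitor}: staff is in the set → true
  vehicle length ≤ 167 in: 266 ≤ 167 is false
  commercial vehicle: no → false
  intended duration ≥ 689 min: 154 ≥ 689 is false
  vehicle length ≤ 319 in: 266 ≤ 319 is true
  NOT resident of the zone: no → true
Combine:
[1.1.2] true AND true = true
[1.1.3.1.1] false AND true = false
[1.1.3.1] NOT false = true
[1.1.3] NOT true = false
[1.1] true AND true AND false = false
[1] NOT false = true
[2.1.1.2] exactly-one(true, false) = true
[2.1.1] true → true = true
[2.1] NOT true = false
[2.2] exactly-one(false, false) = false
[2] false → false (antecedent false ⇒ implication holds) = true
[3.1] true OR false = true
[3.2] false OR false = false
[3.3] exactly-one(true, true) = false
[3] true AND false AND false = false
[root] true OR true OR false = true
Overall: true → permitted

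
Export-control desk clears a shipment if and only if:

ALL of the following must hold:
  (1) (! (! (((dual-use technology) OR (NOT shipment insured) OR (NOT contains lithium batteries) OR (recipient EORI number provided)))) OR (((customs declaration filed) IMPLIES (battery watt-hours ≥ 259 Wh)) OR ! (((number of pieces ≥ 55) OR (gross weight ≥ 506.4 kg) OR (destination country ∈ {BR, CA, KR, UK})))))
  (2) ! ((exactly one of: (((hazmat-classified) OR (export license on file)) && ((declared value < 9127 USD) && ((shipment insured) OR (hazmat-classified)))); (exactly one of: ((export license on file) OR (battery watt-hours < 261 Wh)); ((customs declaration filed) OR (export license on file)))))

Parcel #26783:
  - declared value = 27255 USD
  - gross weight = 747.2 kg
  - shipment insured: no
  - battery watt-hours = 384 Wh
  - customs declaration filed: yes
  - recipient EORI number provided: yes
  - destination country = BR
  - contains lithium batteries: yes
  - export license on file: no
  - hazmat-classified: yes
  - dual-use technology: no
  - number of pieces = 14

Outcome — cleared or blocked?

Atomic conditions:
  dual-use technology: no → false
  NOT shipment insured: no → true
  NOT contains lithium batteries: yes → false
  recipient EORI number provided: yes → true
  customs declaration filed: yes → true
  battery watt-hours ≥ 259 Wh: 384 ≥ 259 is true
  number of pieces ≥ 55: 14 ≥ 55 is false
  gross weight ≥ 506.4 kg: 747.2 ≥ 506.4 is true
  destination country ∈ {BR, CA, KR, UK}: BR is in the set → true
  hazmat-classified: yes → true
  export license on file: no → false
  declared value < 9127 USD: 27255 < 9127 is false
  shipment insured: no → false
  battery watt-hours < 261 Wh: 384 < 261 is false
Combine:
[1.1.1.1] false OR true OR false OR true = true
[1.1.1] NOT true = false
[1.1] NOT false = true
[1.2.1] true → true = true
[1.2.2.1] false OR true OR true = true
[1.2.2] NOT true = false
[1.2] true OR false = true
[1] true OR true = true
[2.1.1.1] true OR false = true
[2.1.1.2.2] false OR true = true
[2.1.1.2] false AND true = false
[2.1.1] true AND false = false
[2.1.2.1] false OR false = false
[2.1.2.2] true OR false = true
[2.1.2] exactly-one(false, true) = true
[2.1] exactly-one(false, true) = true
[2] NOT true = false
[root] true AND false = false
Overall: false → blocked

Blocked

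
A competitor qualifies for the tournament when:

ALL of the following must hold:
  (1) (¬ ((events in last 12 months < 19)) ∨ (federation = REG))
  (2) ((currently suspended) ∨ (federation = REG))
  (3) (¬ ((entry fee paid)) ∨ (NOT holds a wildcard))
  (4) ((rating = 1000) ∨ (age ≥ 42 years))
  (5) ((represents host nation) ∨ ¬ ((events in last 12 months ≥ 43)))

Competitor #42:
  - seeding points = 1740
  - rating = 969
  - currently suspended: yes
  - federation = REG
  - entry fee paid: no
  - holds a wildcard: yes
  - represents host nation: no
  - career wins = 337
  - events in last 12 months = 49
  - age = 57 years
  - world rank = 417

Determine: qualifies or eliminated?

Atomic conditions:
  events in last 12 months < 19: 49 < 19 is false
  federation = REG: REG == REG is true
  currently suspended: yes → true
  entry fee paid: no → false
  NOT holds a wildcard: yes → false
  rating = 1000: 969 == 1000 is false
  age ≥ 42 years: 57 ≥ 42 is true
  represents host nation: no → false
  events in last 12 months ≥ 43: 49 ≥ 43 is true
Combine:
[1.1] NOT false = true
[1] true OR true = true
[2] true OR true = true
[3.1] NOT false = true
[3] true OR false = true
[4] false OR true = true
[5.2] NOT true = false
[5] false OR false = false
[root] true AND true AND true AND true AND false = false
Overall: false → eliminated

Eliminated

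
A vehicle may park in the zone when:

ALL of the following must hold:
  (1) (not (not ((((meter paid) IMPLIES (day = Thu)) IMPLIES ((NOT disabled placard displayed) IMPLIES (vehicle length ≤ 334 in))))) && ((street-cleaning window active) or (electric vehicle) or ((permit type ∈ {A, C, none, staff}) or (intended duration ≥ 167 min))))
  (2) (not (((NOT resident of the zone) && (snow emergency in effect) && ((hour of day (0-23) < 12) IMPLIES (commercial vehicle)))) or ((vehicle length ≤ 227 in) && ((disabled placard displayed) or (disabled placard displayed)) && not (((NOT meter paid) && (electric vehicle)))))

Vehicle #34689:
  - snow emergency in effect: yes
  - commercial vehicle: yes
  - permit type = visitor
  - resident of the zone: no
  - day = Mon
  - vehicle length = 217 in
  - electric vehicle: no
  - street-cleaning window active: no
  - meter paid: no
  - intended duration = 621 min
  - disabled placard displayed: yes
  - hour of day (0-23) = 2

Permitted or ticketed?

Permitted

Atomic conditions:
  meter paid: no → false
  day = Thu: Mon == Thu is false
  NOT disabled placard displayed: yes → false
  vehicle length ≤ 334 in: 217 ≤ 334 is true
  street-cleaning window active: no → false
  electric vehicle: no → false
  permit type ∈ {A, C, none, staff}: visitor is not in the set → false
  intended duration ≥ 167 min: 621 ≥ 167 is true
  NOT resident of the zone: no → true
  snow emergency in effect: yes → true
  hour of day (0-23) < 12: 2 < 12 is true
  commercial vehicle: yes → true
  vehicle length ≤ 227 in: 217 ≤ 227 is true
  disabled placard displayed: yes → true
  NOT meter paid: no → true
Combine:
[1.1.1.1.1] false → false (antecedent false ⇒ implication holds) = true
[1.1.1.1.2] false → true (antecedent false ⇒ implication holds) = true
[1.1.1.1] true → true = true
[1.1.1] NOT true = false
[1.1] NOT false = true
[1.2.3] false OR true = true
[1.2] false OR false OR true = true
[1] true AND true = true
[2.1.1.3] true → true = true
[2.1.1] true AND true AND true = true
[2.1] NOT true = false
[2.2.2] true OR true = true
[2.2.3.1] true AND false = false
[2.2.3] NOT false = true
[2.2] true AND true AND true = true
[2] false OR true = true
[root] true AND true = true
Overall: true → permitted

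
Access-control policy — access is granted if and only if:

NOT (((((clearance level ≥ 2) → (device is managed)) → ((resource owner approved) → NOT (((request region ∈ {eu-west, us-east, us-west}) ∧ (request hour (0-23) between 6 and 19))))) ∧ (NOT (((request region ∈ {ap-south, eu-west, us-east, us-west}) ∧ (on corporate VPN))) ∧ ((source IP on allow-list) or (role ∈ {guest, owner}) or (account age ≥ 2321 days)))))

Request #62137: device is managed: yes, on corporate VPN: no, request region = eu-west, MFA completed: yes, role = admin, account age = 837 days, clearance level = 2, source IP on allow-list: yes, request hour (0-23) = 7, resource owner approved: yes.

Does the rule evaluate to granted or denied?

Atomic conditions:
  clearance level ≥ 2: 2 ≥ 2 is true
  device is managed: yes → true
  resource owner approved: yes → true
  request region ∈ {eu-west, us-east, us-west}: eu-west is in the set → true
  request hour (0-23) between 6 and 19: 7 in [6, 19] is true
  request region ∈ {ap-south, eu-west, us-east, us-west}: eu-west is in the set → true
  on corporate VPN: no → false
  source IP on allow-list: yes → true
  role ∈ {guest, owner}: admin is not in the set → false
  account age ≥ 2321 days: 837 ≥ 2321 is false
Combine:
[1.1.1] true → true = true
[1.1.2.2.1] true AND true = true
[1.1.2.2] NOT true = false
[1.1.2] true → false = false
[1.1] true → false = false
[1.2.1.1] true AND false = false
[1.2.1] NOT false = true
[1.2.2] true OR false OR false = true
[1.2] true AND true = true
[1] false AND true = false
[root] NOT false = true
Overall: true → granted

Granted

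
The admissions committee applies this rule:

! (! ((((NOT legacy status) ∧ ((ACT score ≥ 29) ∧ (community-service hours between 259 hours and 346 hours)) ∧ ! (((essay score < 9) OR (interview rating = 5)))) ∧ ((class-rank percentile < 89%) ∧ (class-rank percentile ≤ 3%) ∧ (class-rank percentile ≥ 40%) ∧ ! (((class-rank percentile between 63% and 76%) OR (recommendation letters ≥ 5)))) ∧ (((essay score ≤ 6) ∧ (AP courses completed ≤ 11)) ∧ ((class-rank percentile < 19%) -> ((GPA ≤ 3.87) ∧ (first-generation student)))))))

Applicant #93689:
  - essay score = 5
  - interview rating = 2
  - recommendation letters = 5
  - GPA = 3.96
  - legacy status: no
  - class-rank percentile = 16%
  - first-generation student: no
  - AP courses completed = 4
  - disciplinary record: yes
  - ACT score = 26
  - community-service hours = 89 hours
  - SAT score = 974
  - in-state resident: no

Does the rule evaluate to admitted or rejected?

Atomic conditions:
  NOT legacy status: no → true
  ACT score ≥ 29: 26 ≥ 29 is false
  community-service hours between 259 hours and 346 hours: 89 in [259, 346] is false
  essay score < 9: 5 < 9 is true
  interview rating = 5: 2 == 5 is false
  class-rank percentile < 89%: 16 < 89 is true
  class-rank percentile ≤ 3%: 16 ≤ 3 is false
  class-rank percentile ≥ 40%: 16 ≥ 40 is false
  class-rank percentile between 63% and 76%: 16 in [63, 76] is false
  recommendation letters ≥ 5: 5 ≥ 5 is true
  essay score ≤ 6: 5 ≤ 6 is true
  AP courses completed ≤ 11: 4 ≤ 11 is true
  class-rank percentile < 19%: 16 < 19 is true
  GPA ≤ 3.87: 3.96 ≤ 3.87 is false
  first-generation student: no → false
Combine:
[1.1.1.2] false AND false = false
[1.1.1.3.1] true OR false = true
[1.1.1.3] NOT true = false
[1.1.1] true AND false AND false = false
[1.1.2.4.1] false OR true = true
[1.1.2.4] NOT true = false
[1.1.2] true AND false AND false AND false = false
[1.1.3.1] true AND true = true
[1.1.3.2.2] false AND false = false
[1.1.3.2] true → false = false
[1.1.3] true AND false = false
[1.1] false AND false AND false = false
[1] NOT false = true
[root] NOT true = false
Overall: false → rejected

Rejected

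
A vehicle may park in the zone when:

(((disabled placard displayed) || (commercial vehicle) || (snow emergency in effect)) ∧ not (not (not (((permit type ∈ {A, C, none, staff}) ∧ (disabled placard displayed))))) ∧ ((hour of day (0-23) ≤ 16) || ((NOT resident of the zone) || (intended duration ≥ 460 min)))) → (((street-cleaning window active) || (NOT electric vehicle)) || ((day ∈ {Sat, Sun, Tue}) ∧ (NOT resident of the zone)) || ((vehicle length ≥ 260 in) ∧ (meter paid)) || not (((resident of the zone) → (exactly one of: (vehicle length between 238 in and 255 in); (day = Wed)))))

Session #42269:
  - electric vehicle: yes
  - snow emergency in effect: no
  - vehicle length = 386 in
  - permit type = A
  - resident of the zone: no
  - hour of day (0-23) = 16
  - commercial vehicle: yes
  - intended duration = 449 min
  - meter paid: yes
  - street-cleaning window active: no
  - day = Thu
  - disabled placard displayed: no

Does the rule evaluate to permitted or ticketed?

Atomic conditions:
  disabled placard displayed: no → false
  commercial vehicle: yes → true
  snow emergency in effect: no → false
  permit type ∈ {A, C, none, staff}: A is in the set → true
  hour of day (0-23) ≤ 16: 16 ≤ 16 is true
  NOT resident of the zone: no → true
  intended duration ≥ 460 min: 449 ≥ 460 is false
  street-cleaning window active: no → false
  NOT electric vehicle: yes → false
  day ∈ {Sat, Sun, Tue}: Thu is not in the set → false
  vehicle length ≥ 260 in: 386 ≥ 260 is true
  meter paid: yes → true
  resident of the zone: no → false
  vehicle length between 238 in and 255 in: 386 in [238, 255] is false
  day = Wed: Thu == Wed is false
Combine:
[1.1] false OR true OR false = true
[1.2.1.1.1] true AND false = false
[1.2.1.1] NOT false = true
[1.2.1] NOT true = false
[1.2] NOT false = true
[1.3.2] true OR false = true
[1.3] true OR true = true
[1] true AND true AND true = true
[2.1] false OR false = false
[2.2] false AND true = false
[2.3] true AND true = true
[2.4.1.2] exactly-one(false, false) = false
[2.4.1] false → false (antecedent false ⇒ implication holds) = true
[2.4] NOT true = false
[2] false OR false OR true OR false = true
[root] true → true = true
Overall: true → permitted

Permitted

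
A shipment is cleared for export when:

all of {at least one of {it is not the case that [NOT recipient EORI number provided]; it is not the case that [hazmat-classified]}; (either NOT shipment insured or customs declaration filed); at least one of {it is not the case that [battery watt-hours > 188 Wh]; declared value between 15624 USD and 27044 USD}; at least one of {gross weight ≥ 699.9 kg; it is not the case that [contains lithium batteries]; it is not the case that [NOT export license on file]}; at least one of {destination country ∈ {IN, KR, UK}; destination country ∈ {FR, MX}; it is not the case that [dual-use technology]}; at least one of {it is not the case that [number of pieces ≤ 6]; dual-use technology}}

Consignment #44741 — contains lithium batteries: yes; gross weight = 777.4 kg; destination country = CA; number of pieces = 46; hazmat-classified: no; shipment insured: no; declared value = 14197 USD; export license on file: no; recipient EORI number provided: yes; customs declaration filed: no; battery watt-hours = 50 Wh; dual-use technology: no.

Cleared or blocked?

Cleared

Atomic conditions:
  NOT recipient EORI number provided: yes → false
  hazmat-classified: no → false
  NOT shipment insured: no → true
  customs declaration filed: no → false
  battery watt-hours > 188 Wh: 50 > 188 is false
  declared value between 15624 USD and 27044 USD: 14197 in [15624, 27044] is false
  gross weight ≥ 699.9 kg: 777.4 ≥ 699.9 is true
  contains lithium batteries: yes → true
  NOT export license on file: no → true
  destination country ∈ {IN, KR, UK}: CA is not in the set → false
  destination country ∈ {FR, MX}: CA is not in the set → false
  dual-use technology: no → false
  number of pieces ≤ 6: 46 ≤ 6 is false
Combine:
[1.1] NOT false = true
[1.2] NOT false = true
[1] true OR true = true
[2] true OR false = true
[3.1] NOT false = true
[3] true OR false = true
[4.2] NOT true = false
[4.3] NOT true = false
[4] true OR false OR false = true
[5.3] NOT false = true
[5] false OR false OR true = true
[6.1] NOT false = true
[6] true OR false = true
[root] true AND true AND true AND true AND true AND true = true
Overall: true → cleared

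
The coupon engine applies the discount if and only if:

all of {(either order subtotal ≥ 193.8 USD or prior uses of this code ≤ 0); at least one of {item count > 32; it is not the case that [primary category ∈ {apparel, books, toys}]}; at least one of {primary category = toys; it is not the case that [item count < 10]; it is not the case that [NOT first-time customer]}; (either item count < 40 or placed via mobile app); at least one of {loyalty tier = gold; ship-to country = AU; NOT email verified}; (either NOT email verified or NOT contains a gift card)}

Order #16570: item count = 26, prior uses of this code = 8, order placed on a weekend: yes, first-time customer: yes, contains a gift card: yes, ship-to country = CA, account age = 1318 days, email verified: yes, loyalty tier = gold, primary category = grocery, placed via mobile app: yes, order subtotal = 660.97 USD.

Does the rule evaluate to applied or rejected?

Atomic conditions:
  order subtotal ≥ 193.8 USD: 660.97 ≥ 193.8 is true
  prior uses of this code ≤ 0: 8 ≤ 0 is false
  item count > 32: 26 > 32 is false
  primary category ∈ {apparel, books, toys}: grocery is not in the set → false
  primary category = toys: grocery == toys is false
  item count < 10: 26 < 10 is false
  NOT first-time customer: yes → false
  item count < 40: 26 < 40 is true
  placed via mobile app: yes → true
  loyalty tier = gold: gold == gold is true
  ship-to country = AU: CA == AU is false
  NOT email verified: yes → false
  NOT contains a gift card: yes → false
Combine:
[1] true OR false = true
[2.2] NOT false = true
[2] false OR true = true
[3.2] NOT false = true
[3.3] NOT false = true
[3] false OR true OR true = true
[4] true OR true = true
[5] true OR false OR false = true
[6] false OR false = false
[root] true AND true AND true AND true AND true AND false = false
Overall: false → rejected

Rejected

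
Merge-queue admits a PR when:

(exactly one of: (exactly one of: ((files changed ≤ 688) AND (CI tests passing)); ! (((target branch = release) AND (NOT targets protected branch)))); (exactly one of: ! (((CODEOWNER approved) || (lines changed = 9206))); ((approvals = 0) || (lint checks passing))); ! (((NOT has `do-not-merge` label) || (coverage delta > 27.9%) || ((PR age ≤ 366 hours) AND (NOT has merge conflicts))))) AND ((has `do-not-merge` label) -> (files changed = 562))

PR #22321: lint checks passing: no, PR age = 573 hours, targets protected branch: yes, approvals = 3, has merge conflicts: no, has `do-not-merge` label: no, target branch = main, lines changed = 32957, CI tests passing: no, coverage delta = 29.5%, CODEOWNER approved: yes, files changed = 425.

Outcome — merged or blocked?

Merged

Atomic conditions:
  files changed ≤ 688: 425 ≤ 688 is true
  CI tests passing: no → false
  target branch = release: main == release is false
  NOT targets protected branch: yes → false
  CODEOWNER approved: yes → true
  lines changed = 9206: 32957 == 9206 is false
  approvals = 0: 3 == 0 is false
  lint checks passing: no → false
  NOT has `do-not-merge` label: no → true
  coverage delta > 27.9%: 29.5 > 27.9 is true
  PR age ≤ 366 hours: 573 ≤ 366 is false
  NOT has merge conflicts: no → true
  has `do-not-merge` label: no → false
  files changed = 562: 425 == 562 is false
Combine:
[1.1.1] true AND false = false
[1.1.2.1] false AND false = false
[1.1.2] NOT false = true
[1.1] exactly-one(false, true) = true
[1.2.1.1] true OR false = true
[1.2.1] NOT true = false
[1.2.2] false OR false = false
[1.2] exactly-one(false, false) = false
[1.3.1.3] false AND true = false
[1.3.1] true OR true OR false = true
[1.3] NOT true = false
[1] exactly-one(true, false, false) = true
[2] false → false (antecedent false ⇒ implication holds) = true
[root] true AND true = true
Overall: true → merged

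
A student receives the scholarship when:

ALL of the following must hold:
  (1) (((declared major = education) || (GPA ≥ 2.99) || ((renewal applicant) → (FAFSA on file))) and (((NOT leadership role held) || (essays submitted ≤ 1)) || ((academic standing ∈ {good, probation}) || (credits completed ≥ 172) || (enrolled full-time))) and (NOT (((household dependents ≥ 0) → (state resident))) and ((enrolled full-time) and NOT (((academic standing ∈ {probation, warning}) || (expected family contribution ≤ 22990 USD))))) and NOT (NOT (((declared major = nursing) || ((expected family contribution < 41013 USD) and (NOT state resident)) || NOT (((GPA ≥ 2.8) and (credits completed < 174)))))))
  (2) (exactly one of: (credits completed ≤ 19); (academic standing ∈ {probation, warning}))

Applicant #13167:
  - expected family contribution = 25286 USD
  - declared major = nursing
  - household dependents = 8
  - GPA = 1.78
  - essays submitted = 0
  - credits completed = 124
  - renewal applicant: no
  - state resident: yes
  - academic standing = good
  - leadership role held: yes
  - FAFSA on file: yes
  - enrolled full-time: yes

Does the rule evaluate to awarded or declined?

Atomic conditions:
  declared major = education: nursing == education is false
  GPA ≥ 2.99: 1.78 ≥ 2.99 is false
  renewal applicant: no → false
  FAFSA on file: yes → true
  NOT leadership role held: yes → false
  essays submitted ≤ 1: 0 ≤ 1 is true
  academic standing ∈ {good, probation}: good is in the set → true
  credits completed ≥ 172: 124 ≥ 172 is false
  enrolled full-time: yes → true
  household dependents ≥ 0: 8 ≥ 0 is true
  state resident: yes → true
  academic standing ∈ {probation, warning}: good is not in the set → false
  expected family contribution ≤ 22990 USD: 25286 ≤ 22990 is false
  declared major = nursing: nursing == nursing is true
  expected family contribution < 41013 USD: 25286 < 41013 is true
  NOT state resident: yes → false
  GPA ≥ 2.8: 1.78 ≥ 2.8 is false
  credits completed < 174: 124 < 174 is true
  credits completed ≤ 19: 124 ≤ 19 is false
Combine:
[1.1.3] false → true (antecedent false ⇒ implication holds) = true
[1.1] false OR false OR true = true
[1.2.1] false OR true = true
[1.2.2] true OR false OR true = true
[1.2] true OR true = true
[1.3.1.1] true → true = true
[1.3.1] NOT true = false
[1.3.2.2.1] false OR false = false
[1.3.2.2] NOT false = true
[1.3.2] true AND true = true
[1.3] false AND true = false
[1.4.1.1.2] true AND false = false
[1.4.1.1.3.1] false AND true = false
[1.4.1.1.3] NOT false = true
[1.4.1.1] true OR false OR true = true
[1.4.1] NOT true = false
[1.4] NOT false = true
[1] true AND true AND false AND true = false
[2] exactly-one(false, false) = false
[root] false AND false = false
Overall: false → declined

Declined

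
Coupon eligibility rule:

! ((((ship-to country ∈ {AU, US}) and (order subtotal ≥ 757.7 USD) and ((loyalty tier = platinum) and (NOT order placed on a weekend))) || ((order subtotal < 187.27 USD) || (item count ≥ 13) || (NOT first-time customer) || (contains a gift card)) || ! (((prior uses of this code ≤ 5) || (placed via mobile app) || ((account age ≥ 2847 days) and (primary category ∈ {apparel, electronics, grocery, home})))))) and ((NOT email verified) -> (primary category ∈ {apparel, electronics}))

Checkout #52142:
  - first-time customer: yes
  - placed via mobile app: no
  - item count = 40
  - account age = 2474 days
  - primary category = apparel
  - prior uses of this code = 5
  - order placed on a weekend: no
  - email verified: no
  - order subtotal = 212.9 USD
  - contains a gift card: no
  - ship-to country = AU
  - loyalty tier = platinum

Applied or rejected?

Rejected

Atomic conditions:
  ship-to country ∈ {AU, US}: AU is in the set → true
  order subtotal ≥ 757.7 USD: 212.9 ≥ 757.7 is false
  loyalty tier = platinum: platinum == platinum is true
  NOT order placed on a weekend: no → true
  order subtotal < 187.27 USD: 212.9 < 187.27 is false
  item count ≥ 13: 40 ≥ 13 is true
  NOT first-time customer: yes → false
  contains a gift card: no → false
  prior uses of this code ≤ 5: 5 ≤ 5 is true
  placed via mobile app: no → false
  account age ≥ 2847 days: 2474 ≥ 2847 is false
  primary category ∈ {apparel, electronics, grocery, home}: apparel is in the set → true
  NOT email verified: no → true
  primary category ∈ {apparel, electronics}: apparel is in the set → true
Combine:
[1.1.1.3] true AND true = true
[1.1.1] true AND false AND true = false
[1.1.2] false OR true OR false OR false = true
[1.1.3.1.3] false AND true = false
[1.1.3.1] true OR false OR false = true
[1.1.3] NOT true = false
[1.1] false OR true OR false = true
[1] NOT true = false
[2] true → true = true
[root] false AND true = false
Overall: false → rejected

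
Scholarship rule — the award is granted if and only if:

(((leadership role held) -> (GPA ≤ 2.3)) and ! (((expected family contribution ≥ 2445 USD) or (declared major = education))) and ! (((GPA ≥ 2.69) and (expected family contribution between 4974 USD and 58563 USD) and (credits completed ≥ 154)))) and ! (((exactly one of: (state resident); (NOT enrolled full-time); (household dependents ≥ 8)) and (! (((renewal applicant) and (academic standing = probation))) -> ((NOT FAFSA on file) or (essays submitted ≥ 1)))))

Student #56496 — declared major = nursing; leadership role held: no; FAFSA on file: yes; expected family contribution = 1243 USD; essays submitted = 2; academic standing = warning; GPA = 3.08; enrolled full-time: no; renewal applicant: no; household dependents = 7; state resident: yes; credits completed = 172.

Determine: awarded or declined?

Awarded

Atomic conditions:
  leadership role held: no → false
  GPA ≤ 2.3: 3.08 ≤ 2.3 is false
  expected family contribution ≥ 2445 USD: 1243 ≥ 2445 is false
  declared major = education: nursing == education is false
  GPA ≥ 2.69: 3.08 ≥ 2.69 is true
  expected family contribution between 4974 USD and 58563 USD: 1243 in [4974, 58563] is false
  credits completed ≥ 154: 172 ≥ 154 is true
  state resident: yes → true
  NOT enrolled full-time: no → true
  household dependents ≥ 8: 7 ≥ 8 is false
  renewal applicant: no → false
  academic standing = probation: warning == probation is false
  NOT FAFSA on file: yes → false
  essays submitted ≥ 1: 2 ≥ 1 is true
Combine:
[1.1] false → false (antecedent false ⇒ implication holds) = true
[1.2.1] false OR false = false
[1.2] NOT false = true
[1.3.1] true AND false AND true = false
[1.3] NOT false = true
[1] true AND true AND true = true
[2.1.1] exactly-one(true, true, false) = false
[2.1.2.1.1] false AND false = false
[2.1.2.1] NOT false = true
[2.1.2.2] false OR true = true
[2.1.2] true → true = true
[2.1] false AND true = false
[2] NOT false = true
[root] true AND true = true
Overall: true → awarded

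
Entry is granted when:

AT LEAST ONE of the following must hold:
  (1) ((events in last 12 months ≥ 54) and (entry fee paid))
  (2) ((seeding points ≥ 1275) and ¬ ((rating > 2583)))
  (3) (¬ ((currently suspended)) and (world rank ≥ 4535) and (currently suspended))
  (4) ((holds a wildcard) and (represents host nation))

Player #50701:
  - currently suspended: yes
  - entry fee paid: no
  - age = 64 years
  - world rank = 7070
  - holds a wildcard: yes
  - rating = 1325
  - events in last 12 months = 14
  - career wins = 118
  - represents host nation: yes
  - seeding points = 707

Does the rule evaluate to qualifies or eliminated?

Atomic conditions:
  events in last 12 months ≥ 54: 14 ≥ 54 is false
  entry fee paid: no → false
  seeding points ≥ 1275: 707 ≥ 1275 is false
  rating > 2583: 1325 > 2583 is false
  currently suspended: yes → true
  world rank ≥ 4535: 7070 ≥ 4535 is true
  holds a wildcard: yes → true
  represents host nation: yes → true
Combine:
[1] false AND false = false
[2.2] NOT false = true
[2] false AND true = false
[3.1] NOT true = false
[3] false AND true AND true = false
[4] true AND true = true
[root] false OR false OR false OR true = true
Overall: true → qualifies

Qualifies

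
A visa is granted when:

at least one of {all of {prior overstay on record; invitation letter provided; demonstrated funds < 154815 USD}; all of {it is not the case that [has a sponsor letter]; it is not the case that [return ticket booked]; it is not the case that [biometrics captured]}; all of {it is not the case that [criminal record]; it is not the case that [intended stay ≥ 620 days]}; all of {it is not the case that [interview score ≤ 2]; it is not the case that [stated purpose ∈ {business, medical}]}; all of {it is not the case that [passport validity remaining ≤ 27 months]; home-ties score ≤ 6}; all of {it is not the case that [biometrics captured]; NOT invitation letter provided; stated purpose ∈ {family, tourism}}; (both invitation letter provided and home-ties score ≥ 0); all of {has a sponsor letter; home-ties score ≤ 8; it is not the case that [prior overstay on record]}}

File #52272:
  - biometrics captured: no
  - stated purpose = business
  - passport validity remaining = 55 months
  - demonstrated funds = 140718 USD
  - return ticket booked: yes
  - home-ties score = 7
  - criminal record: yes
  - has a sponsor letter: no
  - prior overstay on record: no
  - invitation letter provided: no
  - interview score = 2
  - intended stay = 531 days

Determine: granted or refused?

Refused

Atomic conditions:
  prior overstay on record: no → false
  invitation letter provided: no → false
  demonstrated funds < 154815 USD: 140718 < 154815 is true
  has a sponsor letter: no → false
  return ticket booked: yes → true
  biometrics captured: no → false
  criminal record: yes → true
  intended stay ≥ 620 days: 531 ≥ 620 is false
  interview score ≤ 2: 2 ≤ 2 is true
  stated purpose ∈ {business, medical}: business is in the set → true
  passport validity remaining ≤ 27 months: 55 ≤ 27 is false
  home-ties score ≤ 6: 7 ≤ 6 is false
  NOT invitation letter provided: no → true
  stated purpose ∈ {family, tourism}: business is not in the set → false
  home-ties score ≥ 0: 7 ≥ 0 is true
  home-ties score ≤ 8: 7 ≤ 8 is true
Combine:
[1] false AND false AND true = false
[2.1] NOT false = true
[2.2] NOT true = false
[2.3] NOT false = true
[2] true AND false AND true = false
[3.1] NOT true = false
[3.2] NOT false = true
[3] false AND true = false
[4.1] NOT true = false
[4.2] NOT true = false
[4] false AND false = false
[5.1] NOT false = true
[5] true AND false = false
[6.1] NOT false = true
[6] true AND true AND false = false
[7] false AND true = false
[8.3] NOT false = true
[8] false AND true AND true = false
[root] false OR false OR false OR false OR false OR false OR false OR false = false
Overall: false → refused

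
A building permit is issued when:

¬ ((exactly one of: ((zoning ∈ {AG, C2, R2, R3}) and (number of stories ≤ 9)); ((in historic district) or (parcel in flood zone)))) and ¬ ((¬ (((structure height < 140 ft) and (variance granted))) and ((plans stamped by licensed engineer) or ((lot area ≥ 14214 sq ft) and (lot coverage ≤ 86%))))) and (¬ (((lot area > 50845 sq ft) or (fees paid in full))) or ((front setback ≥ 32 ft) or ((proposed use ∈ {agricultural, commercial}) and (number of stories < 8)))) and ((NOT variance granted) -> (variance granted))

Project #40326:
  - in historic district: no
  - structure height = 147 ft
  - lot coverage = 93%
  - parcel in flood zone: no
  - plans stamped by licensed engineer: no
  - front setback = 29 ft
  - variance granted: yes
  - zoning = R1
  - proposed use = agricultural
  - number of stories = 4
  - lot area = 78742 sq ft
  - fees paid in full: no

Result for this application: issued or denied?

Issued

Atomic conditions:
  zoning ∈ {AG, C2, R2, R3}: R1 is not in the set → false
  number of stories ≤ 9: 4 ≤ 9 is true
  in historic district: no → false
  parcel in flood zone: no → false
  structure height < 140 ft: 147 < 140 is false
  variance granted: yes → true
  plans stamped by licensed engineer: no → false
  lot area ≥ 14214 sq ft: 78742 ≥ 14214 is true
  lot coverage ≤ 86%: 93 ≤ 86 is false
  lot area > 50845 sq ft: 78742 > 50845 is true
  fees paid in full: no → false
  front setback ≥ 32 ft: 29 ≥ 32 is false
  proposed use ∈ {agricultural, commercial}: agricultural is in the set → true
  number of stories < 8: 4 < 8 is true
  NOT variance granted: yes → false
Combine:
[1.1.1] false AND true = false
[1.1.2] false OR false = false
[1.1] exactly-one(false, false) = false
[1] NOT false = true
[2.1.1.1] false AND true = false
[2.1.1] NOT false = true
[2.1.2.2] true AND false = false
[2.1.2] false OR false = false
[2.1] true AND false = false
[2] NOT false = true
[3.1.1] true OR false = true
[3.1] NOT true = false
[3.2.2] true AND true = true
[3.2] false OR true = true
[3] false OR true = true
[4] false → true (antecedent false ⇒ implication holds) = true
[root] true AND true AND true AND true = true
Overall: true → issued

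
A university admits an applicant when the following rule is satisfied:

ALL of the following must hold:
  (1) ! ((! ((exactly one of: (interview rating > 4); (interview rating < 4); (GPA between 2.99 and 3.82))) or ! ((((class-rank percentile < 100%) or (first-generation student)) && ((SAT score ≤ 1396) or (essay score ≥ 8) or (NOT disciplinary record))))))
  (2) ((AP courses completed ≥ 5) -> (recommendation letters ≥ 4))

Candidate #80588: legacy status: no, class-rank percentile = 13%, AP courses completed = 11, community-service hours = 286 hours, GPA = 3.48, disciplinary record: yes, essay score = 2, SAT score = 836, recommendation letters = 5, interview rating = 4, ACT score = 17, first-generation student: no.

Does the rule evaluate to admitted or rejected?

Admitted

Atomic conditions:
  interview rating > 4: 4 > 4 is false
  interview rating < 4: 4 < 4 is false
  GPA between 2.99 and 3.82: 3.48 in [2.99, 3.82] is true
  class-rank percentile < 100%: 13 < 100 is true
  first-generation student: no → false
  SAT score ≤ 1396: 836 ≤ 1396 is true
  essay score ≥ 8: 2 ≥ 8 is false
  NOT disciplinary record: yes → false
  AP courses completed ≥ 5: 11 ≥ 5 is true
  recommendation letters ≥ 4: 5 ≥ 4 is true
Combine:
[1.1.1.1] exactly-one(false, false, true) = true
[1.1.1] NOT true = false
[1.1.2.1.1] true OR false = true
[1.1.2.1.2] true OR false OR false = true
[1.1.2.1] true AND true = true
[1.1.2] NOT true = false
[1.1] false OR false = false
[1] NOT false = true
[2] true → true = true
[root] true AND true = true
Overall: true → admitted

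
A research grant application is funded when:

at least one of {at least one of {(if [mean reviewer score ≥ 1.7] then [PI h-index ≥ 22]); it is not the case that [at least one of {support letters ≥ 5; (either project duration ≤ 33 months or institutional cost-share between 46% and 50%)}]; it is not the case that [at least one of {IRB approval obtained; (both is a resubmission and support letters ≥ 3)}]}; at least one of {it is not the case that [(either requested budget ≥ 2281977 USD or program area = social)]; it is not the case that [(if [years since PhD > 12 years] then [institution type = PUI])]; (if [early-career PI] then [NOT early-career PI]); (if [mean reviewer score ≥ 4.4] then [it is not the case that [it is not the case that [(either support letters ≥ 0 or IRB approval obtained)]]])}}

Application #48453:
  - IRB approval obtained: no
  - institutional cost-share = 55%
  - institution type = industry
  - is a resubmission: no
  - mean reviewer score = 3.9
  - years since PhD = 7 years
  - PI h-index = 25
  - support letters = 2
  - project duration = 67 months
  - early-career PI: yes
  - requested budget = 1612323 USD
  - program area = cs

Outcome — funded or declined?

Funded

Atomic conditions:
  mean reviewer score ≥ 1.7: 3.9 ≥ 1.7 is true
  PI h-index ≥ 22: 25 ≥ 22 is true
  support letters ≥ 5: 2 ≥ 5 is false
  project duration ≤ 33 months: 67 ≤ 33 is false
  institutional cost-share between 46% and 50%: 55 in [46, 50] is false
  IRB approval obtained: no → false
  is a resubmission: no → false
  support letters ≥ 3: 2 ≥ 3 is false
  requested budget ≥ 2281977 USD: 1612323 ≥ 2281977 is false
  program area = social: cs == social is false
  years since PhD > 12 years: 7 > 12 is false
  institution type = PUI: industry == PUI is false
  early-career PI: yes → true
  NOT early-career PI: yes → false
  mean reviewer score ≥ 4.4: 3.9 ≥ 4.4 is false
  support letters ≥ 0: 2 ≥ 0 is true
Combine:
[1.1] true → true = true
[1.2.1.2] false OR false = false
[1.2.1] false OR false = false
[1.2] NOT false = true
[1.3.1.2] false AND false = false
[1.3.1] false OR false = false
[1.3] NOT false = true
[1] true OR true OR true = true
[2.1.1] false OR false = false
[2.1] NOT false = true
[2.2.1] false → false (antecedent false ⇒ implication holds) = true
[2.2] NOT true = false
[2.3] true → false = false
[2.4.2.1.1] true OR false = true
[2.4.2.1] NOT true = false
[2.4.2] NOT false = true
[2.4] false → true (antecedent false ⇒ implication holds) = true
[2] true OR false OR false OR true = true
[root] true OR true = true
Overall: true → funded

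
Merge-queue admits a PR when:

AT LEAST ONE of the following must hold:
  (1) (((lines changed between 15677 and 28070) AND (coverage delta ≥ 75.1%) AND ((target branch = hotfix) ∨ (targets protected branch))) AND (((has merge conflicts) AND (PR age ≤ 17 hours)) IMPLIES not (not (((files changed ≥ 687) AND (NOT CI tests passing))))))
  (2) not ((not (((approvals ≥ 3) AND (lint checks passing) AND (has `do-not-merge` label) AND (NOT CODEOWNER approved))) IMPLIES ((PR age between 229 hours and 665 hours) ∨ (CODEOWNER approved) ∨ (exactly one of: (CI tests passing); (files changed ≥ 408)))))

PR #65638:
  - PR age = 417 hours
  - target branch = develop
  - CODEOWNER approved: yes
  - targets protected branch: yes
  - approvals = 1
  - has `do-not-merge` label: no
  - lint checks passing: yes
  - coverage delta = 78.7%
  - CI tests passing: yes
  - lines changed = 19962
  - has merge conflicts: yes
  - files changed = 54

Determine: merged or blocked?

Atomic conditions:
  lines changed between 15677 and 28070: 19962 in [15677, 28070] is true
  coverage delta ≥ 75.1%: 78.7 ≥ 75.1 is true
  target branch = hotfix: develop == hotfix is false
  targets protected branch: yes → true
  has merge conflicts: yes → true
  PR age ≤ 17 hours: 417 ≤ 17 is false
  files changed ≥ 687: 54 ≥ 687 is false
  NOT CI tests passing: yes → false
  approvals ≥ 3: 1 ≥ 3 is false
  lint checks passing: yes → true
  has `do-not-merge` label: no → false
  NOT CODEOWNER approved: yes → false
  PR age between 229 hours and 665 hours: 417 in [229, 665] is true
  CODEOWNER approved: yes → true
  CI tests passing: yes → true
  files changed ≥ 408: 54 ≥ 408 is false
Combine:
[1.1.3] false OR true = true
[1.1] true AND true AND true = true
[1.2.1] true AND false = false
[1.2.2.1.1] false AND false = false
[1.2.2.1] NOT false = true
[1.2.2] NOT true = false
[1.2] false → false (antecedent false ⇒ implication holds) = true
[1] true AND true = true
[2.1.1.1] false AND true AND false AND false = false
[2.1.1] NOT false = true
[2.1.2.3] exactly-one(true, false) = true
[2.1.2] true OR true OR true = true
[2.1] true → true = true
[2] NOT true = false
[root] true OR false = true
Overall: true → merged

Merged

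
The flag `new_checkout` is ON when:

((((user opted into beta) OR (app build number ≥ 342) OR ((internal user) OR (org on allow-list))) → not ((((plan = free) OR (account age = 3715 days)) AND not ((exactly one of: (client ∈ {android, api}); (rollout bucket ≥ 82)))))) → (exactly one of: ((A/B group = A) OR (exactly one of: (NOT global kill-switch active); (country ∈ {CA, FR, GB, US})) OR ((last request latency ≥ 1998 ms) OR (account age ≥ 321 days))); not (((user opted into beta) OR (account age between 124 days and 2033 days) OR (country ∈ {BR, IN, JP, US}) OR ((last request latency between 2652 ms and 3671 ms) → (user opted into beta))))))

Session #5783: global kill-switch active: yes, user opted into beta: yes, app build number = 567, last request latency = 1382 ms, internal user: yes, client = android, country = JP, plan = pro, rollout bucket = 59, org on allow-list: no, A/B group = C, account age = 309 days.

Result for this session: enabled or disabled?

Disabled

Atomic conditions:
  user opted into beta: yes → true
  app build number ≥ 342: 567 ≥ 342 is true
  internal user: yes → true
  org on allow-list: no → false
  plan = free: pro == free is false
  account age = 3715 days: 309 == 3715 is false
  client ∈ {android, api}: android is in the set → true
  rollout bucket ≥ 82: 59 ≥ 82 is false
  A/B group = A: C == A is false
  NOT global kill-switch active: yes → false
  country ∈ {CA, FR, GB, US}: JP is not in the set → false
  last request latency ≥ 1998 ms: 1382 ≥ 1998 is false
  account age ≥ 321 days: 309 ≥ 321 is false
  account age between 124 days and 2033 days: 309 in [124, 2033] is true
  country ∈ {BR, IN, JP, US}: JP is in the set → true
  last request latency between 2652 ms and 3671 ms: 1382 in [2652, 3671] is false
Combine:
[1.1.3] true OR false = true
[1.1] true OR true OR true = true
[1.2.1.1] false OR false = false
[1.2.1.2.1] exactly-one(true, false) = true
[1.2.1.2] NOT true = false
[1.2.1] false AND false = false
[1.2] NOT false = true
[1] true → true = true
[2.1.2] exactly-one(false, false) = false
[2.1.3] false OR false = false
[2.1] false OR false OR false = false
[2.2.1.4] false → true (antecedent false ⇒ implication holds) = true
[2.2.1] true OR true OR true OR true = true
[2.2] NOT true = false
[2] exactly-one(false, false) = false
[root] true → false = false
Overall: false → disabled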